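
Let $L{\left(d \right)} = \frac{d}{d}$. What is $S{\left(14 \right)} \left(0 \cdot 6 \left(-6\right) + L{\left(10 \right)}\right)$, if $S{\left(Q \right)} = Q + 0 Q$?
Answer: $14$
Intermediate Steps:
$L{\left(d \right)} = 1$
$S{\left(Q \right)} = Q$ ($S{\left(Q \right)} = Q + 0 = Q$)
$S{\left(14 \right)} \left(0 \cdot 6 \left(-6\right) + L{\left(10 \right)}\right) = 14 \left(0 \cdot 6 \left(-6\right) + 1\right) = 14 \left(0 \left(-6\right) + 1\right) = 14 \left(0 + 1\right) = 14 \cdot 1 = 14$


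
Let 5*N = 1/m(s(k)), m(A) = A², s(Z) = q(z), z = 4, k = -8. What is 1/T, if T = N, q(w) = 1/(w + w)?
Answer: 5/64 ≈ 0.078125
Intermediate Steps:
q(w) = 1/(2*w)
s(Z) = ⅛ (s(Z) = (½)/4 = (½)*(¼) = ⅛)
N = 64/5 (N = 1/(5*((⅛)²)) = 1/(5*(1/64)) = (⅕)*64 = 64/5 ≈ 12.800)
T = 64/5 ≈ 12.800
1/T = 1/(64/5) = 5/64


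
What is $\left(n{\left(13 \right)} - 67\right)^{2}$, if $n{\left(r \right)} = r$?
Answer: $2916$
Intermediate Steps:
$\left(n{\left(13 \right)} - 67\right)^{2} = \left(13 - 67\right)^{2} = \left(-54\right)^{2} = 2916$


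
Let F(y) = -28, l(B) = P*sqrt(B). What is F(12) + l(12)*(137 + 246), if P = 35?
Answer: -28 + 26810*sqrt(3) ≈ 46408.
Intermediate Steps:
l(B) = 35*sqrt(B)
F(12) + l(12)*(137 + 246) = -28 + (35*sqrt(12))*(137 + 246) = -28 + (35*(2*sqrt(3)))*383 = -28 + (70*sqrt(3))*383 = -28 + 26810*sqrt(3)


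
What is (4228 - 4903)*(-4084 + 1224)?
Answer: 1930500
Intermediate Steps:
(4228 - 4903)*(-4084 + 1224) = -675*(-2860) = 1930500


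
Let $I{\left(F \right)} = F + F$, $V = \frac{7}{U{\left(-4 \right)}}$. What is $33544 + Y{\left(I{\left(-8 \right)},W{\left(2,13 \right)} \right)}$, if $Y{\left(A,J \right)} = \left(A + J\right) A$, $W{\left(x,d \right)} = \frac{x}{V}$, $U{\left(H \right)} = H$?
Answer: $\frac{236728}{7} \approx 33818.0$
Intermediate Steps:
$V = - \frac{7}{4}$ ($V = \frac{7}{-4} = 7 \left(- \frac{1}{4}\right) = - \frac{7}{4} \approx -1.75$)
$I{\left(F \right)} = 2 F$
$W{\left(x,d \right)} = - \frac{4 x}{7}$ ($W{\left(x,d \right)} = \frac{x}{- \frac{7}{4}} = x \left(- \frac{4}{7}\right) = - \frac{4 x}{7}$)
$Y{\left(A,J \right)} = A \left(A + J\right)$
$33544 + Y{\left(I{\left(-8 \right)},W{\left(2,13 \right)} \right)} = 33544 + 2 \left(-8\right) \left(2 \left(-8\right) - \frac{8}{7}\right) = 33544 - 16 \left(-16 - \frac{8}{7}\right) = 33544 - - \frac{1920}{7} = 33544 + \frac{1920}{7} = \frac{236728}{7}$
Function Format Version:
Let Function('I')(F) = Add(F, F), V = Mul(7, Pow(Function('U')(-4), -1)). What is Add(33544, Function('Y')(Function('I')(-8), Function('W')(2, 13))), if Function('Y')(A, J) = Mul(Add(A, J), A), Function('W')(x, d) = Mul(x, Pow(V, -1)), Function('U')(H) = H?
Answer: Rational(236728, 7) ≈ 33818.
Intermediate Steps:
V = Rational(-7, 4) (V = Mul(7, Pow(-4, -1)) = Mul(7, Rational(-1, 4)) = Rational(-7, 4) ≈ -1.7500)
Function('I')(F) = Mul(2, F)
Function('W')(x, d) = Mul(Rational(-4, 7), x) (Function('W')(x, d) = Mul(x, Pow(Rational(-7, 4), -1)) = Mul(x, Rational(-4, 7)) = Mul(Rational(-4, 7), x))
Function('Y')(A, J) = Mul(A, Add(A, J))
Add(33544, Function('Y')(Function('I')(-8), Function('W')(2, 13))) = Add(33544, Mul(Mul(2, -8), Add(Mul(2, -8), Mul(Rational(-4, 7), 2)))) = Add(33544, Mul(-16, Add(-16, Rational(-8, 7)))) = Add(33544, Mul(-16, Rational(-120, 7))) = Add(33544, Rational(1920, 7)) = Rational(236728, 7)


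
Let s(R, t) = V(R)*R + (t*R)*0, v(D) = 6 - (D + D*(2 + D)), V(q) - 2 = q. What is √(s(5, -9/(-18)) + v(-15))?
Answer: I*√139 ≈ 11.79*I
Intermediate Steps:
V(q) = 2 + q
v(D) = 6 - D - D*(2 + D) (v(D) = 6 + (-D - D*(2 + D)) = 6 - D - D*(2 + D))
s(R, t) = R*(2 + R) (s(R, t) = (2 + R)*R + (t*R)*0 = R*(2 + R) + (R*t)*0 = R*(2 + R) + 0 = R*(2 + R))
√(s(5, -9/(-18)) + v(-15)) = √(5*(2 + 5) + (6 - 1*(-15)² - 3*(-15))) = √(5*7 + (6 - 1*225 + 45)) = √(35 + (6 - 225 + 45)) = √(35 - 174) = √(-139) = I*√139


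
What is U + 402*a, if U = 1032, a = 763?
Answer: 307758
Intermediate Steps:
U + 402*a = 1032 + 402*763 = 1032 + 306726 = 307758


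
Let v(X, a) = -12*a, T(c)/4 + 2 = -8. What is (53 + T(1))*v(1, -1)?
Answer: 156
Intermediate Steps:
T(c) = -40 (T(c) = -8 + 4*(-8) = -8 - 32 = -40)
(53 + T(1))*v(1, -1) = (53 - 40)*(-12*(-1)) = 13*12 = 156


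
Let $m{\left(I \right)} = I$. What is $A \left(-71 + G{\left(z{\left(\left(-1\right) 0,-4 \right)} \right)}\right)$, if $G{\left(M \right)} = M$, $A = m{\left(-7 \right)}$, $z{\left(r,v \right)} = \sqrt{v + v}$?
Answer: $497 - 14 i \sqrt{2} \approx 497.0 - 19.799 i$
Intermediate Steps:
$z{\left(r,v \right)} = \sqrt{2} \sqrt{v}$ ($z{\left(r,v \right)} = \sqrt{2 v} = \sqrt{2} \sqrt{v}$)
$A = -7$
$A \left(-71 + G{\left(z{\left(\left(-1\right) 0,-4 \right)} \right)}\right) = - 7 \left(-71 + \sqrt{2} \sqrt{-4}\right) = - 7 \left(-71 + \sqrt{2} \cdot 2 i\right) = - 7 \left(-71 + 2 i \sqrt{2}\right) = 497 - 14 i \sqrt{2}$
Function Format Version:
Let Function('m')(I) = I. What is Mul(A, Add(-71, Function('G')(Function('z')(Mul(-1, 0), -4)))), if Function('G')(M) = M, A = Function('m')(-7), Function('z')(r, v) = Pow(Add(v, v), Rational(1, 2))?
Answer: Add(497, Mul(-14, I, Pow(2, Rational(1, 2)))) ≈ Add(497.00, Mul(-19.799, I))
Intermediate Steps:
Function('z')(r, v) = Mul(Pow(2, Rational(1, 2)), Pow(v, Rational(1, 2))) (Function('z')(r, v) = Pow(Mul(2, v), Rational(1, 2)) = Mul(Pow(2, Rational(1, 2)), Pow(v, Rational(1, 2))))
A = -7
Mul(A, Add(-71, Function('G')(Function('z')(Mul(-1, 0), -4)))) = Mul(-7, Add(-71, Mul(Pow(2, Rational(1, 2)), Pow(-4, Rational(1, 2))))) = Mul(-7, Add(-71, Mul(Pow(2, Rational(1, 2)), Mul(2, I)))) = Mul(-7, Add(-71, Mul(2, I, Pow(2, Rational(1, 2))))) = Add(497, Mul(-14, I, Pow(2, Rational(1, 2))))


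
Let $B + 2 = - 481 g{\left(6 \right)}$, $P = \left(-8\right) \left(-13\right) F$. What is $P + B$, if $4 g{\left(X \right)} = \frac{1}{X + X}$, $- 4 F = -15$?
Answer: $\frac{18143}{48} \approx 377.98$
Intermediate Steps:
$F = \frac{15}{4}$ ($F = \left(- \frac{1}{4}\right) \left(-15\right) = \frac{15}{4} \approx 3.75$)
$g{\left(X \right)} = \frac{1}{8 X}$ ($g{\left(X \right)} = \frac{1}{4 \left(X + X\right)} = \frac{1}{4 \cdot 2 X} = \frac{\frac{1}{2} \frac{1}{X}}{4} = \frac{1}{8 X}$)
$P = 390$ ($P = \left(-8\right) \left(-13\right) \frac{15}{4} = 104 \cdot \frac{15}{4} = 390$)
$B = - \frac{577}{48}$ ($B = -2 - 481 \frac{1}{8 \cdot 6} = -2 - 481 \cdot \frac{1}{8} \cdot \frac{1}{6} = -2 - \frac{481}{48} = - \frac{577}{48} \approx -12.021$)
$P + B = 390 - \frac{577}{48} = \frac{18143}{48}$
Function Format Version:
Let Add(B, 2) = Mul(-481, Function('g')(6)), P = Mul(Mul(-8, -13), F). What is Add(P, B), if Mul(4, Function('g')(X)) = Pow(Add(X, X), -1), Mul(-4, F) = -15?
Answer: Rational(18143, 48) ≈ 377.98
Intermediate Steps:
F = Rational(15, 4) (F = Mul(Rational(-1, 4), -15) = Rational(15, 4) ≈ 3.7500)
Function('g')(X) = Mul(Rational(1, 8), Pow(X, -1)) (Function('g')(X) = Mul(Rational(1, 4), Pow(Add(X, X), -1)) = Mul(Rational(1, 4), Pow(Mul(2, X), -1)) = Mul(Rational(1, 4), Mul(Rational(1, 2), Pow(X, -1))) = Mul(Rational(1, 8), Pow(X, -1)))
P = 390 (P = Mul(Mul(-8, -13), Rational(15, 4)) = Mul(104, Rational(15, 4)) = 390)
B = Rational(-577, 48) (B = Add(-2, Mul(-481, Mul(Rational(1, 8), Pow(6, -1)))) = Add(-2, Mul(-481, Mul(Rational(1, 8), Rational(1, 6)))) = Add(-2, Mul(-481, Rational(1, 48))) = Add(-2, Rational(-481, 48)) = Rational(-577, 48) ≈ -12.021)
Add(P, B) = Add(390, Rational(-577, 48)) = Rational(18143, 48)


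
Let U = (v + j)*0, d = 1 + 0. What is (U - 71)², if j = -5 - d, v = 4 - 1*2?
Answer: 5041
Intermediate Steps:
v = 2 (v = 4 - 2 = 2)
d = 1
j = -6 (j = -5 - 1*1 = -5 - 1 = -6)
U = 0 (U = (2 - 6)*0 = -4*0 = 0)
(U - 71)² = (0 - 71)² = (-71)² = 5041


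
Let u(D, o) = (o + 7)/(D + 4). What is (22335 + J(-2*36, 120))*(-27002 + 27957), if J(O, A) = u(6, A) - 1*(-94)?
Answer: 42863647/2 ≈ 2.1432e+7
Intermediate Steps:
u(D, o) = (7 + o)/(4 + D)
J(O, A) = 947/10 + A/10 (J(O, A) = (7 + A)/(4 + 6) - 1*(-94) = (7 + A)/10 + 94 = (7/10 + A/10) + 94 = 947/10 + A/10)
(22335 + J(-2*36, 120))*(-27002 + 27957) = (22335 + (947/10 + (1/10)*120))*(-27002 + 27957) = (22335 + (947/10 + 12))*955 = (22335 + 1067/10)*955 = (224417/10)*955 = 42863647/2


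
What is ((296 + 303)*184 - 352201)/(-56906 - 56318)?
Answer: 241985/113224 ≈ 2.1372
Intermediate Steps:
((296 + 303)*184 - 352201)/(-56906 - 56318) = (599*184 - 352201)/(-113224) = (110216 - 352201)*(-1/113224) = -241985*(-1/113224) = 241985/113224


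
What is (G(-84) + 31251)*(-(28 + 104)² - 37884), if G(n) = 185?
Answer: -1738662288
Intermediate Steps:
(G(-84) + 31251)*(-(28 + 104)² - 37884) = (185 + 31251)*(-(28 + 104)² - 37884) = 31436*(-1*132² - 37884) = 31436*(-1*17424 - 37884) = 31436*(-17424 - 37884) = 31436*(-55308) = -1738662288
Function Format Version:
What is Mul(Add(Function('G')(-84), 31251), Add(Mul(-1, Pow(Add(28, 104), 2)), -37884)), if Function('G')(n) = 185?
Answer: -1738662288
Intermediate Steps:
Mul(Add(Function('G')(-84), 31251), Add(Mul(-1, Pow(Add(28, 104), 2)), -37884)) = Mul(Add(185, 31251), Add(Mul(-1, Pow(Add(28, 104), 2)), -37884)) = Mul(31436, Add(Mul(-1, Pow(132, 2)), -37884)) = Mul(31436, Add(Mul(-1, 17424), -37884)) = Mul(31436, Add(-17424, -37884)) = Mul(31436, -55308) = -1738662288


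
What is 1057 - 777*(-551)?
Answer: 429184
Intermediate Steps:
1057 - 777*(-551) = 1057 + 428127 = 429184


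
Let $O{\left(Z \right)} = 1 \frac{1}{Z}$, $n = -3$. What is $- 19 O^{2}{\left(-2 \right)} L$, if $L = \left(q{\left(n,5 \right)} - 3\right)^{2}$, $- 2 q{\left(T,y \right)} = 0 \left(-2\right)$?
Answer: $- \frac{171}{4} \approx -42.75$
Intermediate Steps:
$O{\left(Z \right)} = \frac{1}{Z}$
$q{\left(T,y \right)} = 0$ ($q{\left(T,y \right)} = - \frac{0 \left(-2\right)}{2} = \left(- \frac{1}{2}\right) 0 = 0$)
$L = 9$ ($L = \left(0 - 3\right)^{2} = \left(-3\right)^{2} = 9$)
$- 19 O^{2}{\left(-2 \right)} L = - 19 \left(\frac{1}{-2}\right)^{2} \cdot 9 = - 19 \left(- \frac{1}{2}\right)^{2} \cdot 9 = \left(-19\right) \frac{1}{4} \cdot 9 = \left(- \frac{19}{4}\right) 9 = - \frac{171}{4}$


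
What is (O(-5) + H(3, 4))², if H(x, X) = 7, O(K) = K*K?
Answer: 1024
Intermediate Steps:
O(K) = K²
(O(-5) + H(3, 4))² = ((-5)² + 7)² = (25 + 7)² = 32² = 1024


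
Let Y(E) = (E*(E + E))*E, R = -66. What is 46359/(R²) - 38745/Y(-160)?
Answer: 2110787229/198246400 ≈ 10.647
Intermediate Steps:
Y(E) = 2*E³ (Y(E) = (E*(2*E))*E = (2*E²)*E = 2*E³)
46359/(R²) - 38745/Y(-160) = 46359/((-66)²) - 38745/(2*(-160)³) = 46359/4356 - 38745/(2*(-4096000)) = 46359*(1/4356) - 38745/(-8192000) = 5151/484 - 38745*(-1/8192000) = 5151/484 + 7749/1638400 = 2110787229/198246400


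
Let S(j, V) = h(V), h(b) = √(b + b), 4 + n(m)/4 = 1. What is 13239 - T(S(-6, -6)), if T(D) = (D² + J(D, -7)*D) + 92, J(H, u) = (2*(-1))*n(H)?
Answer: 13159 - 48*I*√3 ≈ 13159.0 - 83.138*I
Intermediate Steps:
n(m) = -12 (n(m) = -16 + 4*1 = -16 + 4 = -12)
h(b) = √2*√b (h(b) = √(2*b) = √2*√b)
S(j, V) = √2*√V
J(H, u) = 24 (J(H, u) = (2*(-1))*(-12) = -2*(-12) = 24)
T(D) = 92 + D² + 24*D (T(D) = (D² + 24*D) + 92 = 92 + D² + 24*D)
13239 - T(S(-6, -6)) = 13239 - (92 + (√2*√(-6))² + 24*(√2*√(-6))) = 13239 - (92 + (√2*(I*√6))² + 24*(√2*(I*√6))) = 13239 - (92 + (2*I*√3)² + 24*(2*I*√3)) = 13239 - (92 - 12 + 48*I*√3) = 13239 - (80 + 48*I*√3) = 13239 + (-80 - 48*I*√3) = 13159 - 48*I*√3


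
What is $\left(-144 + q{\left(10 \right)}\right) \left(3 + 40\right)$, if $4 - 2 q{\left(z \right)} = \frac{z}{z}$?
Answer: $- \frac{12255}{2} \approx -6127.5$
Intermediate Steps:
$q{\left(z \right)} = \frac{3}{2}$ ($q{\left(z \right)} = 2 - \frac{z \frac{1}{z}}{2} = 2 - \frac{1}{2} = \frac{3}{2}$)
$\left(-144 + q{\left(10 \right)}\right) \left(3 + 40\right) = \left(-144 + \frac{3}{2}\right) \left(3 + 40\right) = \left(- \frac{285}{2}\right) 43 = - \frac{12255}{2}$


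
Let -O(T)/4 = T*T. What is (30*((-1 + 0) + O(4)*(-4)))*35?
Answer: 267750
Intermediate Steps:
O(T) = -4*T**2 (O(T) = -4*T*T = -4*T**2)
(30*((-1 + 0) + O(4)*(-4)))*35 = (30*((-1 + 0) - 4*4**2*(-4)))*35 = (30*(-1 - 4*16*(-4)))*35 = (30*(-1 - 64*(-4)))*35 = (30*(-1 + 256))*35 = (30*255)*35 = 7650*35 = 267750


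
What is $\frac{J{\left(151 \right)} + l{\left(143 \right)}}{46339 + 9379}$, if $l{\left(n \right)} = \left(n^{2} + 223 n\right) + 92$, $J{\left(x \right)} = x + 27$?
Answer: $\frac{26304}{27859} \approx 0.94418$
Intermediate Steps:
$J{\left(x \right)} = 27 + x$
$l{\left(n \right)} = 92 + n^{2} + 223 n$
$\frac{J{\left(151 \right)} + l{\left(143 \right)}}{46339 + 9379} = \frac{\left(27 + 151\right) + \left(92 + 143^{2} + 223 \cdot 143\right)}{46339 + 9379} = \frac{178 + \left(92 + 20449 + 31889\right)}{55718} = \left(178 + 52430\right) \frac{1}{55718} = 52608 \cdot \frac{1}{55718} = \frac{26304}{27859}$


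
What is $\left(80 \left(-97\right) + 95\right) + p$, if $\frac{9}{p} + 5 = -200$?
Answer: $- \frac{1571334}{205} \approx -7665.0$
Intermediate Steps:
$p = - \frac{9}{205}$ ($p = \frac{9}{-5 - 200} = \frac{9}{-205} = 9 \left(- \frac{1}{205}\right) = - \frac{9}{205} \approx -0.043902$)
$\left(80 \left(-97\right) + 95\right) + p = \left(80 \left(-97\right) + 95\right) - \frac{9}{205} = \left(-7760 + 95\right) - \frac{9}{205} = -7665 - \frac{9}{205} = - \frac{1571334}{205}$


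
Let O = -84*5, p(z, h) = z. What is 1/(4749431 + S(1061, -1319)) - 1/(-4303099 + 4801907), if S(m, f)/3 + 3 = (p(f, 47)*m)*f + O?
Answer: -5541908617/2764597162849400 ≈ -2.0046e-6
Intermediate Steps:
O = -420
S(m, f) = -1269 + 3*m*f² (S(m, f) = -9 + 3*((f*m)*f - 420) = -9 + 3*(m*f² - 420) = -9 + 3*(-420 + m*f²) = -9 + (-1260 + 3*m*f²) = -1269 + 3*m*f²)
1/(4749431 + S(1061, -1319)) - 1/(-4303099 + 4801907) = 1/(4749431 + (-1269 + 3*1061*(-1319)²)) - 1/(-4303099 + 4801907) = 1/(4749431 + (-1269 + 3*1061*1739761)) - 1/498808 = 1/(4749431 + (-1269 + 5537659263)) - 1*1/498808 = 1/(4749431 + 5537657994) - 1/498808 = 1/5542407425 - 1/498808 = -5541908617/2764597162849400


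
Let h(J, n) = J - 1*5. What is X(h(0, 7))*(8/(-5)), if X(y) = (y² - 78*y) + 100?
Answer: -824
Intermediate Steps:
h(J, n) = -5 + J (h(J, n) = J - 5 = -5 + J)
X(y) = 100 + y² - 78*y
X(h(0, 7))*(8/(-5)) = (100 + (-5 + 0)² - 78*(-5 + 0))*(8/(-5)) = (100 + (-5)² - 78*(-5))*(8*(-⅕)) = (100 + 25 + 390)*(-8/5) = 515*(-8/5) = -824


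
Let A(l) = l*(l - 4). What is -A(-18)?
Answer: -396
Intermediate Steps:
A(l) = l*(-4 + l)
-A(-18) = -(-18)*(-4 - 18) = -(-18)*(-22) = -1*396 = -396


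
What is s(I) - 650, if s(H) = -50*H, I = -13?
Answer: 0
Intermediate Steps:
s(I) - 650 = -50*(-13) - 650 = 650 - 650 = 0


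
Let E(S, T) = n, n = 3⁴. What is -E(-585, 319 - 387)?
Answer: -81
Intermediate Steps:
n = 81
E(S, T) = 81
-E(-585, 319 - 387) = -1*81 = -81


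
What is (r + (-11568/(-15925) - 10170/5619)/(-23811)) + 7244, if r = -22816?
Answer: -3686531867811138/236741065925 ≈ -15572.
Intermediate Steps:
(r + (-11568/(-15925) - 10170/5619)/(-23811)) + 7244 = (-22816 + (-11568/(-15925) - 10170/5619)/(-23811)) + 7244 = (-22816 + (-11568*(-1/15925) - 10170*1/5619)*(-1/23811)) + 7244 = (-22816 + (11568/15925 - 3390/1873)*(-1/23811)) + 7244 = (-22816 - 32318886/29827525*(-1/23811)) + 7244 = (-22816 + 10772962/236741065925) + 7244 = -5401484149371838/236741065925 + 7244 = -3686531867811138/236741065925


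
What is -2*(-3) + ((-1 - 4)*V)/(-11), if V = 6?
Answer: 96/11 ≈ 8.7273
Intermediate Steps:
-2*(-3) + ((-1 - 4)*V)/(-11) = -2*(-3) + ((-1 - 4)*6)/(-11) = 6 - (-5)*6/11 = 6 - 1/11*(-30) = 6 + 30/11 = 96/11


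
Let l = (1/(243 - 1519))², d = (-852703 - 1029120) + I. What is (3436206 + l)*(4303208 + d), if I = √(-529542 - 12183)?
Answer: 13547039225596195945/1628176 + 27973740701285*I*√21669/1628176 ≈ 8.3204e+12 + 2.5291e+9*I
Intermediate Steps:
I = 5*I*√21669 (I = √(-541725) = 5*I*√21669 ≈ 736.02*I)
d = -1881823 + 5*I*√21669 (d = (-852703 - 1029120) + 5*I*√21669 = -1881823 + 5*I*√21669 ≈ -1.8818e+6 + 736.02*I)
l = 1/1628176 (l = (1/(-1276))² = (-1/1276)² = 1/1628176 ≈ 6.1418e-7)
(3436206 + l)*(4303208 + d) = (3436206 + 1/1628176)*(4303208 + (-1881823 + 5*I*√21669)) = 5594748140257*(2421385 + 5*I*√21669)/1628176 = 13547039225596195945/1628176 + 27973740701285*I*√21669/1628176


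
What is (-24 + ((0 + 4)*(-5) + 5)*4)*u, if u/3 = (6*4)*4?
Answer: -24192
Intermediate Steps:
u = 288 (u = 3*((6*4)*4) = 3*(24*4) = 3*96 = 288)
(-24 + ((0 + 4)*(-5) + 5)*4)*u = (-24 + ((0 + 4)*(-5) + 5)*4)*288 = (-24 + (4*(-5) + 5)*4)*288 = (-24 + (-20 + 5)*4)*288 = (-24 - 15*4)*288 = (-24 - 60)*288 = -84*288 = -24192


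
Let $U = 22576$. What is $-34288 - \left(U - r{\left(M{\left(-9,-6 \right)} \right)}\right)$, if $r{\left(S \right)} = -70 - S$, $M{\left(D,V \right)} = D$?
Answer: $-56925$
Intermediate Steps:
$-34288 - \left(U - r{\left(M{\left(-9,-6 \right)} \right)}\right) = -34288 - 22637 = -56925$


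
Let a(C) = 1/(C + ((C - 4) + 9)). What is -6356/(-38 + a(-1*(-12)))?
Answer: 184324/1101 ≈ 167.42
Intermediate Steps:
a(C) = 1/(5 + 2*C) (a(C) = 1/(C + ((-4 + C) + 9)) = 1/(C + (5 + C)) = 1/(5 + 2*C))
-6356/(-38 + a(-1*(-12))) = -6356/(-38 + 1/(5 + 2*(-1*(-12)))) = -6356/(-38 + 1/(5 + 2*12)) = -6356/(-38 + 1/(5 + 24)) = -6356/(-38 + 1/29) = -6356/(-1101/29) = -6356*(-29/1101) = 184324/1101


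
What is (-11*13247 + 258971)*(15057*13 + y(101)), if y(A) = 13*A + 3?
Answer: 22317493478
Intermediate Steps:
y(A) = 3 + 13*A
(-11*13247 + 258971)*(15057*13 + y(101)) = (-11*13247 + 258971)*(15057*13 + (3 + 13*101)) = (-145717 + 258971)*(195741 + (3 + 1313)) = 113254*(195741 + 1316) = 113254*197057 = 22317493478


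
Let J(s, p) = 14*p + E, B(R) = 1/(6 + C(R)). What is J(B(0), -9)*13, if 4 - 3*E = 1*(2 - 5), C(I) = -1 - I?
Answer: -4823/3 ≈ -1607.7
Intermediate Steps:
E = 7/3 (E = 4/3 - (2 - 5)/3 = 4/3 - (-3)/3 = 4/3 - ⅓*(-3) = 4/3 + 1 = 7/3 ≈ 2.3333)
B(R) = 1/(5 - R) (B(R) = 1/(6 + (-1 - R)) = 1/(5 - R))
J(s, p) = 7/3 + 14*p (J(s, p) = 14*p + 7/3 = 7/3 + 14*p)
J(B(0), -9)*13 = (7/3 + 14*(-9))*13 = (7/3 - 126)*13 = -371/3*13 = -4823/3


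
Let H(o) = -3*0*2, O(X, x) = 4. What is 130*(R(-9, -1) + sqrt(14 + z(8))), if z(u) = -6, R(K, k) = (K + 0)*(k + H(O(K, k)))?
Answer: 1170 + 260*sqrt(2) ≈ 1537.7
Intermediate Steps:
H(o) = 0 (H(o) = 0*2 = 0)
R(K, k) = K*k (R(K, k) = (K + 0)*(k + 0) = K*k)
130*(R(-9, -1) + sqrt(14 + z(8))) = 130*(-9*(-1) + sqrt(14 - 6)) = 130*(9 + sqrt(8)) = 130*(9 + 2*sqrt(2)) = 1170 + 260*sqrt(2)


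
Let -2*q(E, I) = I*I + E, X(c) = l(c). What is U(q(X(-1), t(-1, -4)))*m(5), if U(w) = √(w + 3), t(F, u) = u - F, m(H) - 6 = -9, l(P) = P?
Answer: -3*I ≈ -3.0*I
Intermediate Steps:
m(H) = -3 (m(H) = 6 - 9 = -3)
X(c) = c
q(E, I) = -E/2 - I²/2 (q(E, I) = -(I*I + E)/2 = -(I² + E)/2 = -(E + I²)/2 = -E/2 - I²/2)
U(w) = √(3 + w)
U(q(X(-1), t(-1, -4)))*m(5) = √(3 + (-½*(-1) - (-4 - 1*(-1))²/2))*(-3) = √(3 + (½ - (-4 + 1)²/2))*(-3) = √(3 + (½ - ½*(-3)²))*(-3) = √(3 + (½ - ½*9))*(-3) = √(3 + (½ - 9/2))*(-3) = √(3 - 4)*(-3) = √(-1)*(-3) = I*(-3) = -3*I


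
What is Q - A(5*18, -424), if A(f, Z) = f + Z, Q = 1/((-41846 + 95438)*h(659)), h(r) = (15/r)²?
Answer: 4027873081/12058200 ≈ 334.04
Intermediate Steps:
h(r) = 225/r²
Q = 434281/12058200 (Q = 1/((-41846 + 95438)*((225/659²))) = 1/(53592*((225*(1/434281)))) = 1/(53592*(225/434281)) = (1/53592)*(434281/225) = 434281/12058200 ≈ 0.036015)
A(f, Z) = Z + f
Q - A(5*18, -424) = 434281/12058200 - (-424 + 5*18) = 434281/12058200 - (-424 + 90) = 434281/12058200 - 1*(-334) = 434281/12058200 + 334 = 4027873081/12058200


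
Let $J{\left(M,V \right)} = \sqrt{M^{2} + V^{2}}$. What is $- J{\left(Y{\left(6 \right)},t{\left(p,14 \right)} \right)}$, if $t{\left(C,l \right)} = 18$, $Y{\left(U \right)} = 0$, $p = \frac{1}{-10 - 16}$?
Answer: $-18$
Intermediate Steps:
$p = - \frac{1}{26}$ ($p = \frac{1}{-26} = - \frac{1}{26} \approx -0.038462$)
$- J{\left(Y{\left(6 \right)},t{\left(p,14 \right)} \right)} = - \sqrt{0^{2} + 18^{2}} = - \sqrt{0 + 324} = - \sqrt{324} = \left(-1\right) 18 = -18$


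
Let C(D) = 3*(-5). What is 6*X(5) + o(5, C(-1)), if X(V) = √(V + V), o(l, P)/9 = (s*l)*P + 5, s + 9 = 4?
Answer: 3420 + 6*√10 ≈ 3439.0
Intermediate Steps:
C(D) = -15
s = -5 (s = -9 + 4 = -5)
o(l, P) = 45 - 45*P*l (o(l, P) = 9*((-5*l)*P + 5) = 9*(-5*P*l + 5) = 9*(5 - 5*P*l) = 45 - 45*P*l)
X(V) = √2*√V (X(V) = √(2*V) = √2*√V)
6*X(5) + o(5, C(-1)) = 6*(√2*√5) + (45 - 45*(-15)*5) = 6*√10 + (45 + 3375) = 6*√10 + 3420 = 3420 + 6*√10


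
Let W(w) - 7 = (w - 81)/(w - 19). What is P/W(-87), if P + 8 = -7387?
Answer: -78387/91 ≈ -861.40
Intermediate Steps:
W(w) = 7 + (-81 + w)/(-19 + w) (W(w) = 7 + (w - 81)/(w - 19) = 7 + (-81 + w)/(-19 + w))
P = -7395 (P = -8 - 7387 = -7395)
P/W(-87) = -7395*(-19 - 87)/(2*(-107 + 4*(-87))) = -7395*(-53/(-107 - 348)) = -7395/(2*(-1/106)*(-455)) = -7395/455/53 = -7395*53/455 = -78387/91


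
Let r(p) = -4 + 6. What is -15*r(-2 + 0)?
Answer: -30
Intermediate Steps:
r(p) = 2
-15*r(-2 + 0) = -15*2 = -30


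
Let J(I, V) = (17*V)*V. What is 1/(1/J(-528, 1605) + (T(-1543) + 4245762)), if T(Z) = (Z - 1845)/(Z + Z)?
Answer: 67571711775/286893480313617043 ≈ 2.3553e-7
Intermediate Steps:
T(Z) = (-1845 + Z)/(2*Z) (T(Z) = (-1845 + Z)/((2*Z)) = (-1845 + Z)*(1/(2*Z)) = (-1845 + Z)/(2*Z))
J(I, V) = 17*V**2
1/(1/J(-528, 1605) + (T(-1543) + 4245762)) = 1/(1/(17*1605**2) + ((1/2)*(-1845 - 1543)/(-1543) + 4245762)) = 1/(1/(17*2576025) + ((1/2)*(-1/1543)*(-3388) + 4245762)) = 1/(1/43792425 + (1694/1543 + 4245762)) = 1/(1/43792425 + 6551212460/1543) = 1/(286893480313617043/67571711775) = 67571711775/286893480313617043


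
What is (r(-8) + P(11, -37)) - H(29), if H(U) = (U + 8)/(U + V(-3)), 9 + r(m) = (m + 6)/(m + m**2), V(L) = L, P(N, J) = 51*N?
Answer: 200397/364 ≈ 550.54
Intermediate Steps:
r(m) = -9 + (6 + m)/(m + m**2) (r(m) = -9 + (m + 6)/(m + m**2) = -9 + (6 + m)/(m + m**2))
H(U) = (8 + U)/(-3 + U) (H(U) = (U + 8)/(U - 3) = (8 + U)/(-3 + U))
(r(-8) + P(11, -37)) - H(29) = ((6 - 9*(-8)**2 - 8*(-8))/((-8)*(1 - 8)) + 51*11) - (8 + 29)/(-3 + 29) = (-1/8*(6 - 9*64 + 64)/(-7) + 561) - 37/26 = (-1/8*(-1/7)*(6 - 576 + 64) + 561) - 37/26 = (-1/8*(-1/7)*(-506) + 561) - 1*37/26 = (-253/28 + 561) - 37/26 = 15455/28 - 37/26 = 200397/364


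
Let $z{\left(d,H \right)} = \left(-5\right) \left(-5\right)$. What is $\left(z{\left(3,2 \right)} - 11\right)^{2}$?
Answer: $196$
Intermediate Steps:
$z{\left(d,H \right)} = 25$
$\left(z{\left(3,2 \right)} - 11\right)^{2} = \left(25 - 11\right)^{2} = 14^{2} = 196$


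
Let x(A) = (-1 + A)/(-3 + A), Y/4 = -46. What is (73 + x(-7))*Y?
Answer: -67896/5 ≈ -13579.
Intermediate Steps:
Y = -184 (Y = 4*(-46) = -184)
x(A) = (-1 + A)/(-3 + A)
(73 + x(-7))*Y = (73 + (-1 - 7)/(-3 - 7))*(-184) = (73 - 8/(-10))*(-184) = (73 - 1/10*(-8))*(-184) = (73 + 4/5)*(-184) = (369/5)*(-184) = -67896/5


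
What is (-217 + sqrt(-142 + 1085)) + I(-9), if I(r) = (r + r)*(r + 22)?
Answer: -451 + sqrt(943) ≈ -420.29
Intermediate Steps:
I(r) = 2*r*(22 + r) (I(r) = (2*r)*(22 + r) = 2*r*(22 + r))
(-217 + sqrt(-142 + 1085)) + I(-9) = (-217 + sqrt(-142 + 1085)) + 2*(-9)*(22 - 9) = (-217 + sqrt(943)) + 2*(-9)*13 = (-217 + sqrt(943)) - 234 = -451 + sqrt(943)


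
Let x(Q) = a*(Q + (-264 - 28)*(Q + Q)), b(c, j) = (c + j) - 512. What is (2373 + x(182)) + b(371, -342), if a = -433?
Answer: 45945788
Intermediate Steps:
b(c, j) = -512 + c + j
x(Q) = 252439*Q (x(Q) = -433*(Q + (-264 - 28)*(Q + Q)) = -433*(Q - 584*Q) = -(-252439)*Q = 252439*Q)
(2373 + x(182)) + b(371, -342) = (2373 + 252439*182) + (-512 + 371 - 342) = (2373 + 45943898) - 483 = 45946271 - 483 = 45945788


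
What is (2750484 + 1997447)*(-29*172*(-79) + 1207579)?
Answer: 7604433475461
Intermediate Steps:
(2750484 + 1997447)*(-29*172*(-79) + 1207579) = 4747931*(-4988*(-79) + 1207579) = 4747931*(394052 + 1207579) = 4747931*1601631 = 7604433475461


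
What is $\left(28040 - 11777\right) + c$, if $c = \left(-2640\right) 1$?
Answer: $13623$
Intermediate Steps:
$c = -2640$
$\left(28040 - 11777\right) + c = \left(28040 - 11777\right) - 2640 = 16263 - 2640 = 13623$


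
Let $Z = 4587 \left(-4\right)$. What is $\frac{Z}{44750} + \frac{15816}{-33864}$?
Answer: $- \frac{27689639}{31571125} \approx -0.87706$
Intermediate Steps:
$Z = -18348$
$\frac{Z}{44750} + \frac{15816}{-33864} = - \frac{18348}{44750} + \frac{15816}{-33864} = \left(-18348\right) \frac{1}{44750} + 15816 \left(- \frac{1}{33864}\right) = - \frac{9174}{22375} - \frac{659}{1411} = - \frac{27689639}{31571125}$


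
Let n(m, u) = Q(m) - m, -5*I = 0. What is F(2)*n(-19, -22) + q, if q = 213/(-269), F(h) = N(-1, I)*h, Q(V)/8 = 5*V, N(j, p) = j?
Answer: 398445/269 ≈ 1481.2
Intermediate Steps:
I = 0 (I = -⅕*0 = 0)
Q(V) = 40*V (Q(V) = 8*(5*V) = 40*V)
F(h) = -h
n(m, u) = 39*m (n(m, u) = 40*m - m = 39*m)
q = -213/269 (q = 213*(-1/269) = -213/269 ≈ -0.79182)
F(2)*n(-19, -22) + q = (-1*2)*(39*(-19)) - 213/269 = -2*(-741) - 213/269 = 1482 - 213/269 = 398445/269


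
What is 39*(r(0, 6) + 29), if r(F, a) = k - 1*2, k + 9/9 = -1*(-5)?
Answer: 1209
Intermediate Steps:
k = 4 (k = -1 - 1*(-5) = -1 + 5 = 4)
r(F, a) = 2 (r(F, a) = 4 - 1*2 = 4 - 2 = 2)
39*(r(0, 6) + 29) = 39*(2 + 29) = 39*31 = 1209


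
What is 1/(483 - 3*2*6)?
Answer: 1/447 ≈ 0.0022371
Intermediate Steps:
1/(483 - 3*2*6) = 1/(483 - 6*6) = 1/(483 - 36) = 1/447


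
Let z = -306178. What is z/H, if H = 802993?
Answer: -306178/802993 ≈ -0.38130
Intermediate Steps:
z/H = -306178/802993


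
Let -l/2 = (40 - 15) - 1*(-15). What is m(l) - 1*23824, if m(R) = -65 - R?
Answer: -23809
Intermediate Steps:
l = -80 (l = -2*((40 - 15) - 1*(-15)) = -2*(25 + 15) = -2*40 = -80)
m(l) - 1*23824 = (-65 - 1*(-80)) - 1*23824 = (-65 + 80) - 23824 = 15 - 23824 = -23809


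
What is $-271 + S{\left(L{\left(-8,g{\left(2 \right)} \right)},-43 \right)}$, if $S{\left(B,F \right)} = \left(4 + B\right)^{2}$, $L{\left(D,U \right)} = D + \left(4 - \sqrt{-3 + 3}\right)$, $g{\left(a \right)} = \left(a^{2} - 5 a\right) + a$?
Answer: $-271$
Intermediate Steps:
$g{\left(a \right)} = a^{2} - 4 a$
$L{\left(D,U \right)} = 4 + D$ ($L{\left(D,U \right)} = D + \left(4 - \sqrt{0}\right) = D + \left(4 - 0\right) = D + \left(4 + 0\right) = D + 4 = 4 + D$)
$-271 + S{\left(L{\left(-8,g{\left(2 \right)} \right)},-43 \right)} = -271 + \left(4 + \left(4 - 8\right)\right)^{2} = -271 + \left(4 - 4\right)^{2} = -271 + 0^{2} = -271 + 0 = -271$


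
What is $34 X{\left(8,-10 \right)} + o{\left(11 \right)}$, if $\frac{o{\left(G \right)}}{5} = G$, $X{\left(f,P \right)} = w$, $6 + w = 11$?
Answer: $225$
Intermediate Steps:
$w = 5$ ($w = -6 + 11 = 5$)
$X{\left(f,P \right)} = 5$
$o{\left(G \right)} = 5 G$
$34 X{\left(8,-10 \right)} + o{\left(11 \right)} = 34 \cdot 5 + 5 \cdot 11 = 170 + 55 = 225$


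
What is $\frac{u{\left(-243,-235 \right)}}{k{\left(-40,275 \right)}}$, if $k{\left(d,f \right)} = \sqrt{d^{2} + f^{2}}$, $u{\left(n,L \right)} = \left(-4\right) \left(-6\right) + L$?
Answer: $- \frac{211 \sqrt{3089}}{15445} \approx -0.75928$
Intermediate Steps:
$u{\left(n,L \right)} = 24 + L$
$\frac{u{\left(-243,-235 \right)}}{k{\left(-40,275 \right)}} = \frac{24 - 235}{\sqrt{\left(-40\right)^{2} + 275^{2}}} = - \frac{211}{\sqrt{1600 + 75625}} = - \frac{211}{\sqrt{77225}} = - \frac{211}{5 \sqrt{3089}} = - 211 \frac{\sqrt{3089}}{15445} = - \frac{211 \sqrt{3089}}{15445}$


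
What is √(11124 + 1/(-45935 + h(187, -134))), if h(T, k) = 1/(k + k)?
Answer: 2*√421461674249768214/12310581 ≈ 105.47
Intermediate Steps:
h(T, k) = 1/(2*k)
√(11124 + 1/(-45935 + h(187, -134))) = √(11124 + 1/(-45935 + (½)/(-134))) = √(11124 + 1/(-45935 + (½)*(-1/134))) = √(11124 + 1/(-45935 - 1/268)) = √(11124 + 1/(-12310581/268)) = √(11124 - 268/12310581) = √(136942902776/12310581) = 2*√421461674249768214/12310581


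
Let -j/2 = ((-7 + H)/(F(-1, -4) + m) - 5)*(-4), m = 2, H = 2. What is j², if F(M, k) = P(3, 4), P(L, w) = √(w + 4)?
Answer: 1200 + 800*√2 ≈ 2331.4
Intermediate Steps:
P(L, w) = √(4 + w)
F(M, k) = 2*√2 (F(M, k) = √(4 + 4) = √8 = 2*√2)
j = -40 - 40/(2 + 2*√2) (j = -2*((-7 + 2)/(2*√2 + 2) - 5)*(-4) = -2*(-5/(2 + 2*√2) - 5)*(-4) = -2*(-5 - 5/(2 + 2*√2))*(-4) = -2*(20 + 20/(2 + 2*√2)) = -40 - 40/(2 + 2*√2) ≈ -48.284)
j² = (-20 - 20*√2)²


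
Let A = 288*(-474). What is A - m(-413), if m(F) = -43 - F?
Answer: -136882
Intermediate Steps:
A = -136512
A - m(-413) = -136512 - (-43 - 1*(-413)) = -136512 - (-43 + 413) = -136512 - 1*370 = -136512 - 370 = -136882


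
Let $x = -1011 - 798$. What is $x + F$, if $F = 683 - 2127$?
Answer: $-3253$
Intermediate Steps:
$F = -1444$
$x = -1809$
$x + F = -1809 - 1444 = -3253$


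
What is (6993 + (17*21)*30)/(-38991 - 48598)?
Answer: -17703/87589 ≈ -0.20211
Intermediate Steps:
(6993 + (17*21)*30)/(-38991 - 48598) = (6993 + 357*30)/(-87589) = (6993 + 10710)*(-1/87589) = 17703*(-1/87589) = -17703/87589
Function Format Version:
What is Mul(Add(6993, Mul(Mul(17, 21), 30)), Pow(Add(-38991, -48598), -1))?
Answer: Rational(-17703, 87589) ≈ -0.20211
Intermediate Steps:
Mul(Add(6993, Mul(Mul(17, 21), 30)), Pow(Add(-38991, -48598), -1)) = Mul(Add(6993, Mul(357, 30)), Pow(-87589, -1)) = Mul(Add(6993, 10710), Rational(-1, 87589)) = Mul(17703, Rational(-1, 87589)) = Rational(-17703, 87589)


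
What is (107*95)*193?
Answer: 1961845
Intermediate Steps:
(107*95)*193 = 10165*193 = 1961845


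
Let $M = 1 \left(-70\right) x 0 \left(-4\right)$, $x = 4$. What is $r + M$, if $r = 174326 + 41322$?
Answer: $215648$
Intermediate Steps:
$r = 215648$
$M = 0$ ($M = 1 \left(-70\right) 4 \cdot 0 \left(-4\right) = - 70 \cdot 0 \left(-4\right) = \left(-70\right) 0 = 0$)
$r + M = 215648 + 0 = 215648$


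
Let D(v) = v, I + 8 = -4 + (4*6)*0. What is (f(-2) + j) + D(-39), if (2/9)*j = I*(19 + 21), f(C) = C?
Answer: -2201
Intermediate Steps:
I = -12 (I = -8 + (-4 + (4*6)*0) = -8 + (-4 + 24*0) = -8 + (-4 + 0) = -8 - 4 = -12)
j = -2160 (j = 9*(-12*(19 + 21))/2 = 9*(-12*40)/2 = (9/2)*(-480) = -2160)
(f(-2) + j) + D(-39) = (-2 - 2160) - 39 = -2162 - 39 = -2201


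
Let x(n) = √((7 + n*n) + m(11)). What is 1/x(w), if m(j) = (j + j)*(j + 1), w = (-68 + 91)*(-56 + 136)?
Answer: √3385871/3385871 ≈ 0.00054346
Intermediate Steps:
w = 1840 (w = 23*80 = 1840)
m(j) = 2*j*(1 + j) (m(j) = (2*j)*(1 + j) = 2*j*(1 + j))
x(n) = √(271 + n²) (x(n) = √((7 + n*n) + 2*11*(1 + 11)) = √((7 + n²) + 2*11*12) = √((7 + n²) + 264) = √(271 + n²))
1/x(w) = 1/(√(271 + 1840²)) = 1/(√(271 + 3385600)) = 1/(√3385871) = √3385871/3385871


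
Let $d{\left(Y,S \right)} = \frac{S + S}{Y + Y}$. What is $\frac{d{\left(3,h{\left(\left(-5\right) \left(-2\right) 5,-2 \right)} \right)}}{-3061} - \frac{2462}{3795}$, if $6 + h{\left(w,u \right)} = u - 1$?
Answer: $- \frac{7524797}{11616495} \approx -0.64777$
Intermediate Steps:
$h{\left(w,u \right)} = -7 + u$ ($h{\left(w,u \right)} = -6 + \left(u - 1\right) = -6 + \left(-1 + u\right) = -7 + u$)
$d{\left(Y,S \right)} = \frac{S}{Y}$ ($d{\left(Y,S \right)} = \frac{2 S}{2 Y} = 2 S \frac{1}{2 Y} = \frac{S}{Y}$)
$\frac{d{\left(3,h{\left(\left(-5\right) \left(-2\right) 5,-2 \right)} \right)}}{-3061} - \frac{2462}{3795} = \frac{\left(-7 - 2\right) \frac{1}{3}}{-3061} - \frac{2462}{3795} = \left(-9\right) \frac{1}{3} \left(- \frac{1}{3061}\right) - \frac{2462}{3795} = \left(-3\right) \left(- \frac{1}{3061}\right) - \frac{2462}{3795} = \frac{3}{3061} - \frac{2462}{3795} = - \frac{7524797}{11616495}$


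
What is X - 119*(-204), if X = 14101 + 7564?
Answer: 45941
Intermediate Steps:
X = 21665
X - 119*(-204) = 21665 - 119*(-204) = 21665 + 24276 = 45941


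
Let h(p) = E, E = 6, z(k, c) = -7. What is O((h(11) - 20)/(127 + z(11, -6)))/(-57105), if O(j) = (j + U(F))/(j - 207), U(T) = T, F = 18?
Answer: 1073/709643835 ≈ 1.5120e-6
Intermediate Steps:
h(p) = 6
O(j) = (18 + j)/(-207 + j) (O(j) = (j + 18)/(j - 207) = (18 + j)/(-207 + j))
O((h(11) - 20)/(127 + z(11, -6)))/(-57105) = ((18 + (6 - 20)/(127 - 7))/(-207 + (6 - 20)/(127 - 7)))/(-57105) = ((18 - 14/120)/(-207 - 14/120))*(-1/57105) = ((18 - 14*1/120)/(-207 - 14*1/120))*(-1/57105) = ((18 - 7/60)/(-207 - 7/60))*(-1/57105) = ((1073/60)/(-12427/60))*(-1/57105) = -60/12427*1073/60*(-1/57105) = -1073/12427*(-1/57105) = 1073/709643835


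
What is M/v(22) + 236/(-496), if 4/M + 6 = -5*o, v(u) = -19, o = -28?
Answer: -75355/157852 ≈ -0.47738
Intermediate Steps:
M = 2/67 (M = 4/(-6 - 5*(-28)) = 4/(-6 + 140) = 4/134 = 4*(1/134) = 2/67 ≈ 0.029851)
M/v(22) + 236/(-496) = (2/67)/(-19) + 236/(-496) = (2/67)*(-1/19) + 236*(-1/496) = -2/1273 - 59/124 = -75355/157852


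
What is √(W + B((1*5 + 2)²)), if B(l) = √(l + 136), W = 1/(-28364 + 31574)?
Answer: √(3210 + 10304100*√185)/3210 ≈ 3.6881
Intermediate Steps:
W = 1/3210 ≈ 0.00031153
B(l) = √(136 + l)
√(W + B((1*5 + 2)²)) = √(1/3210 + √(136 + (1*5 + 2)²)) = √(1/3210 + √(136 + (5 + 2)²)) = √(1/3210 + √(136 + 7²)) = √(1/3210 + √(136 + 49)) = √(1/3210 + √185)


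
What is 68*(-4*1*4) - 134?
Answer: -1222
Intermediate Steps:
68*(-4*1*4) - 134 = 68*(-4*4) - 134 = 68*(-16) - 134 = -1088 - 134 = -1222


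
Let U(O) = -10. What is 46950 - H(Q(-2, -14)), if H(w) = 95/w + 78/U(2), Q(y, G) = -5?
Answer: 234884/5 ≈ 46977.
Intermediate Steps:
H(w) = -39/5 + 95/w (H(w) = 95/w + 78/(-10) = 95/w + 78*(-1/10) = 95/w - 39/5 = -39/5 + 95/w)
46950 - H(Q(-2, -14)) = 46950 - (-39/5 + 95/(-5)) = 46950 - (-39/5 + 95*(-1/5)) = 46950 - (-39/5 - 19) = 46950 - 1*(-134/5) = 46950 + 134/5 = 234884/5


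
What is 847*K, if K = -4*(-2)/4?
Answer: 1694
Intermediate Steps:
K = 2 (K = 8*(¼) = 2)
847*K = 847*2 = 1694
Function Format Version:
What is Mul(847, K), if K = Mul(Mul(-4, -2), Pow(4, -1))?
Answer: 1694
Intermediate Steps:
K = 2 (K = Mul(8, Rational(1, 4)) = 2)
Mul(847, K) = Mul(847, 2) = 1694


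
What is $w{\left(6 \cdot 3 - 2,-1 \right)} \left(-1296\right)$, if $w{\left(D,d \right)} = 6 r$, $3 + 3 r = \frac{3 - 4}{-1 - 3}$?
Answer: $7128$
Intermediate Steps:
$r = - \frac{11}{12}$ ($r = -1 + \frac{\left(3 - 4\right) \frac{1}{-1 - 3}}{3} = -1 + \frac{\left(-1\right) \frac{1}{-4}}{3} = -1 + \frac{\left(-1\right) \left(- \frac{1}{4}\right)}{3} = -1 + \frac{1}{3} \cdot \frac{1}{4} = -1 + \frac{1}{12} = - \frac{11}{12} \approx -0.91667$)
$w{\left(D,d \right)} = - \frac{11}{2}$ ($w{\left(D,d \right)} = 6 \left(- \frac{11}{12}\right) = - \frac{11}{2}$)
$w{\left(6 \cdot 3 - 2,-1 \right)} \left(-1296\right) = \left(- \frac{11}{2}\right) \left(-1296\right) = 7128$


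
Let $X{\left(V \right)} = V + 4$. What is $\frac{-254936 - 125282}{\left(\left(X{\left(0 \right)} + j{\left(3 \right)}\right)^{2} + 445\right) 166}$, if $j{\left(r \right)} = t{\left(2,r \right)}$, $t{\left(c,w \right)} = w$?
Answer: $- \frac{190109}{41002} \approx -4.6366$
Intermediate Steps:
$X{\left(V \right)} = 4 + V$
$j{\left(r \right)} = r$
$\frac{-254936 - 125282}{\left(\left(X{\left(0 \right)} + j{\left(3 \right)}\right)^{2} + 445\right) 166} = \frac{-254936 - 125282}{\left(\left(\left(4 + 0\right) + 3\right)^{2} + 445\right) 166} = \frac{-254936 - 125282}{\left(\left(4 + 3\right)^{2} + 445\right) 166} = - \frac{380218}{\left(7^{2} + 445\right) 166} = - \frac{380218}{\left(49 + 445\right) 166} = - \frac{380218}{494 \cdot 166} = - \frac{380218}{82004} = \left(-380218\right) \frac{1}{82004} = - \frac{190109}{41002}$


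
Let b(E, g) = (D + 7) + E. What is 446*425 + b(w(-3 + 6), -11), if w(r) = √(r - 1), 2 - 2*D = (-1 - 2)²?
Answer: 379107/2 + √2 ≈ 1.8956e+5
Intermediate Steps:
D = -7/2 (D = 1 - (-1 - 2)²/2 = 1 - ½*(-3)² = 1 - ½*9 = 1 - 9/2 = -7/2 ≈ -3.5000)
w(r) = √(-1 + r)
b(E, g) = 7/2 + E (b(E, g) = (-7/2 + 7) + E = 7/2 + E)
446*425 + b(w(-3 + 6), -11) = 446*425 + (7/2 + √(-1 + (-3 + 6))) = 189550 + (7/2 + √(-1 + 3)) = 189550 + (7/2 + √2) = 379107/2 + √2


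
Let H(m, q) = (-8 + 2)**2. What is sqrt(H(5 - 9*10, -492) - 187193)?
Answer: I*sqrt(187157) ≈ 432.62*I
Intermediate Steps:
H(m, q) = 36 (H(m, q) = (-6)**2 = 36)
sqrt(H(5 - 9*10, -492) - 187193) = sqrt(36 - 187193) = sqrt(-187157) = I*sqrt(187157)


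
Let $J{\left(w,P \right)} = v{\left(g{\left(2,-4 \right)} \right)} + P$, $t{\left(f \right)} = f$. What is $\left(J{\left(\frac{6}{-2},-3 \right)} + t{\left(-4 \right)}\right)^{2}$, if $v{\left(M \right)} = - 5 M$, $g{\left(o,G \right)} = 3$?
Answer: $484$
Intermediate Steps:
$J{\left(w,P \right)} = -15 + P$ ($J{\left(w,P \right)} = \left(-5\right) 3 + P = -15 + P$)
$\left(J{\left(\frac{6}{-2},-3 \right)} + t{\left(-4 \right)}\right)^{2} = \left(\left(-15 - 3\right) - 4\right)^{2} = \left(-18 - 4\right)^{2} = \left(-22\right)^{2} = 484$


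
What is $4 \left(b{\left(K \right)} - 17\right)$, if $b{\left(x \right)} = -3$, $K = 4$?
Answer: $-80$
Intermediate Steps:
$4 \left(b{\left(K \right)} - 17\right) = 4 \left(-3 - 17\right) = 4 \left(-20\right) = -80$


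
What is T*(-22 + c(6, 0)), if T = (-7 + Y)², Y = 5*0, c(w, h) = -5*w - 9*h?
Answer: -2548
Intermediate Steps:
c(w, h) = -9*h - 5*w
Y = 0
T = 49 (T = (-7 + 0)² = (-7)² = 49)
T*(-22 + c(6, 0)) = 49*(-22 + (-9*0 - 5*6)) = 49*(-22 + (0 - 30)) = 49*(-22 - 30) = 49*(-52) = -2548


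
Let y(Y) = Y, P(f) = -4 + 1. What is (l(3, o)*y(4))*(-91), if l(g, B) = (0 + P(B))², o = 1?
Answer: -3276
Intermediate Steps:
P(f) = -3
l(g, B) = 9 (l(g, B) = (0 - 3)² = (-3)² = 9)
(l(3, o)*y(4))*(-91) = (9*4)*(-91) = 36*(-91) = -3276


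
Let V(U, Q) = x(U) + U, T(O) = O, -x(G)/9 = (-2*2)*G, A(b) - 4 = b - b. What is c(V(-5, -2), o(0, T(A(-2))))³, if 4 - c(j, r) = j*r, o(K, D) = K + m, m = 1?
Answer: 6751269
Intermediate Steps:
A(b) = 4 (A(b) = 4 + (b - b) = 4 + 0 = 4)
x(G) = 36*G (x(G) = -9*(-2*2)*G = -(-36)*G = 36*G)
V(U, Q) = 37*U (V(U, Q) = 36*U + U = 37*U)
o(K, D) = 1 + K (o(K, D) = K + 1 = 1 + K)
c(j, r) = 4 - j*r
c(V(-5, -2), o(0, T(A(-2))))³ = (4 - 37*(-5)*(1 + 0))³ = (4 - 1*(-185)*1)³ = (4 + 185)³ = 189³ = 6751269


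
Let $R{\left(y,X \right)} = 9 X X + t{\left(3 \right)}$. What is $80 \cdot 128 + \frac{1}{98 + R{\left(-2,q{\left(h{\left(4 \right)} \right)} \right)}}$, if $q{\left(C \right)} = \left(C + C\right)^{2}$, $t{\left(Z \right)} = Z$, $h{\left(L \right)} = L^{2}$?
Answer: $\frac{96637798401}{9437285} \approx 10240.0$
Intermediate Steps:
$q{\left(C \right)} = 4 C^{2}$ ($q{\left(C \right)} = \left(2 C\right)^{2} = 4 C^{2}$)
$R{\left(y,X \right)} = 3 + 9 X^{2}$ ($R{\left(y,X \right)} = 9 X X + 3 = 9 X^{2} + 3 = 3 + 9 X^{2}$)
$80 \cdot 128 + \frac{1}{98 + R{\left(-2,q{\left(h{\left(4 \right)} \right)} \right)}} = 80 \cdot 128 + \frac{1}{98 + \left(3 + 9 \left(4 \left(4^{2}\right)^{2}\right)^{2}\right)} = 10240 + \frac{1}{98 + \left(3 + 9 \left(4 \cdot 16^{2}\right)^{2}\right)} = 10240 + \frac{1}{98 + \left(3 + 9 \left(4 \cdot 256\right)^{2}\right)} = 10240 + \frac{1}{98 + \left(3 + 9 \cdot 1024^{2}\right)} = 10240 + \frac{1}{98 + \left(3 + 9 \cdot 1048576\right)} = 10240 + \frac{1}{98 + \left(3 + 9437184\right)} = 10240 + \frac{1}{98 + 9437187} = 10240 + \frac{1}{9437285} = \frac{96637798401}{9437285}$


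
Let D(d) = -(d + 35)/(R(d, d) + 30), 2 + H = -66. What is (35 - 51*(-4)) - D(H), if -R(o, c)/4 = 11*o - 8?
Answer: 243291/1018 ≈ 238.99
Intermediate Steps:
R(o, c) = 32 - 44*o (R(o, c) = -4*(11*o - 8) = -4*(-8 + 11*o) = 32 - 44*o)
H = -68 (H = -2 - 66 = -68)
D(d) = -(35 + d)/(62 - 44*d) (D(d) = -(d + 35)/((32 - 44*d) + 30) = -(35 + d)/(62 - 44*d))
(35 - 51*(-4)) - D(H) = (35 - 51*(-4)) - (35 - 68)/(2*(-31 + 22*(-68))) = (35 + 204) - (-33)/(2*(-31 - 1496)) = 239 - (-33)/(2*(-1527)) = 239 - (-1)*(-33)/(2*1527) = 239 - 1*11/1018 = 239 - 11/1018 = 243291/1018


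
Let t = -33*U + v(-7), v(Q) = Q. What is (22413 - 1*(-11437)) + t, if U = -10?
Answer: 34173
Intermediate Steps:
t = 323 (t = -33*(-10) - 7 = 330 - 7 = 323)
(22413 - 1*(-11437)) + t = (22413 - 1*(-11437)) + 323 = (22413 + 11437) + 323 = 33850 + 323 = 34173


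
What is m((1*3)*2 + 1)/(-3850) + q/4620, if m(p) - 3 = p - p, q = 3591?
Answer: 5979/7700 ≈ 0.77649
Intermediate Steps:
m(p) = 3 (m(p) = 3 + (p - p) = 3 + 0 = 3)
m((1*3)*2 + 1)/(-3850) + q/4620 = 3/(-3850) + 3591/4620 = 3*(-1/3850) + 3591*(1/4620) = -3/3850 + 171/220 = 5979/7700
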